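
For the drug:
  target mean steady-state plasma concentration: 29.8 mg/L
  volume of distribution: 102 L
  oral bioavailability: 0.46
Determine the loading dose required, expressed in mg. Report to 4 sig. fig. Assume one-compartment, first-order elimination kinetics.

LD = Css × Vd / F = 29.8 × 102 / 0.46 = 6608 mg

6608 mg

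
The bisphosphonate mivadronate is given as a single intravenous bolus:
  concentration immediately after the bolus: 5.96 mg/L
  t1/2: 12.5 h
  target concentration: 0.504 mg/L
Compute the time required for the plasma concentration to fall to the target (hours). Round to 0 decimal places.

k = ln2 / t½ = 0.693147 / 12.5 = 0.05545 h⁻¹
t = ln(C₀ / C) / k = ln(5.960 / 0.504) / 0.05545
  = ln(11.83) / 0.05545 = 2.471 / 0.05545 = 44.56 h

45 h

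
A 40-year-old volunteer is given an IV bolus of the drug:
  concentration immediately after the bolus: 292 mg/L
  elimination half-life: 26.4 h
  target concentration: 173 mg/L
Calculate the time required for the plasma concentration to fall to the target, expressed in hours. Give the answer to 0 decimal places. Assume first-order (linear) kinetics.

20 h

k = ln2 / t½ = 0.693147 / 26.4 = 0.02626 h⁻¹
t = ln(C₀ / C) / k = ln(292.0 / 173) / 0.02626
  = ln(1.688) / 0.02626 = 0.5235 / 0.02626 = 19.94 h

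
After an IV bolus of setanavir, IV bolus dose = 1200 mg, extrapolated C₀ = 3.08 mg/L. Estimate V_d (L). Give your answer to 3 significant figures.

390 L

Vd = Dose / C₀ = 1200 / 3.08 = 389.6 L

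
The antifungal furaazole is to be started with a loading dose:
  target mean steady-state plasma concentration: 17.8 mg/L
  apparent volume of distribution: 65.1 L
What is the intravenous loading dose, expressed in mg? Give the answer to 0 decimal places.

1159 mg

LD = Css × Vd = 17.8 × 65.1 = 1159 mg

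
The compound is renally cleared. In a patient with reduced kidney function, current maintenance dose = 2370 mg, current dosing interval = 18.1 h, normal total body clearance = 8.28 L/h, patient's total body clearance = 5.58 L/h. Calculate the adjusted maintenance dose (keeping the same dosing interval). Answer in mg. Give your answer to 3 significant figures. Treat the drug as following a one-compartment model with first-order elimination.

1600 mg

To keep the same average steady-state level, dosing rate must scale with clearance.
CL ratio = 5.58 / 8.28 = 0.6739
New dose (same interval) = 2370 × 0.6739 = 1597 mg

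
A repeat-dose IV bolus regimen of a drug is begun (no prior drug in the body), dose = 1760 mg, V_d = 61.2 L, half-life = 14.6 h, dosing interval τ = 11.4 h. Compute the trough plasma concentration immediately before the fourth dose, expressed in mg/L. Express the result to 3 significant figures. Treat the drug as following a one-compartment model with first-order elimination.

32.2 mg/L

C₀ per dose = Dose / Vd = 1760 / 61.2 = 28.76 mg/L
k = ln2 / t½ = 0.693147 / 14.6 = 0.04748 h⁻¹
Fraction remaining after one interval: r = e^(−kτ) = e^(−0.04748 × 11.4) = 0.5820
Before dose 4, 3 doses have been given (aged 1τ, 2τ, 3τ).
C_trough = C₀ × (r + r² + … + r^3) = C₀ × r(1−r^3)/(1−r)
        = 28.76 × 0.5820 × (1 − 0.1971) / (1 − 0.5820) = 32.15 mg/L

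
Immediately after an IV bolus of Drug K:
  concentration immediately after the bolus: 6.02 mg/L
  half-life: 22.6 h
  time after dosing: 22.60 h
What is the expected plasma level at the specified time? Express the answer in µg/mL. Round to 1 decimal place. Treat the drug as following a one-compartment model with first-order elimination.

k = ln2 / t½ = 0.693147 / 22.6 = 0.03067 h⁻¹
t / t½ = 22.60 / 22.6 = 1 half-lives
C = C₀ × (1/2)^1 = 6.020 × 0.5000 = 3.010 mg/L
(3.010 mg/L = 3.010 µg/mL)

3.0 µg/mL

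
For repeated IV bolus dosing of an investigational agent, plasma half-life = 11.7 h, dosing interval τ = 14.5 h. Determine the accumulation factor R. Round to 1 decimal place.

1.7

k = ln2 / t½ = 0.693147 / 11.7 = 0.05924 h⁻¹
e^(−kτ) = e^(−0.05924 × 14.5) = 0.4236
Accumulation ratio R = 1 / (1 − e^(−kτ)) = 1 / (1 − 0.4236) = 1.735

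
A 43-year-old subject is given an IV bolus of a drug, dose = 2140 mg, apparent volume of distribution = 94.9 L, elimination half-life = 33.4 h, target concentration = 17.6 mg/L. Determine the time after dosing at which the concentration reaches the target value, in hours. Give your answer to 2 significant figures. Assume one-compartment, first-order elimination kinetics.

12 h

C₀ = Dose / Vd = 2140 / 94.9 = 22.55 mg/L
k = ln2 / t½ = 0.693147 / 33.4 = 0.02075 h⁻¹
t = ln(C₀ / C) / k = ln(22.55 / 17.6) / 0.02075
  = ln(1.281) / 0.02075 = 0.2476 / 0.02075 = 11.93 h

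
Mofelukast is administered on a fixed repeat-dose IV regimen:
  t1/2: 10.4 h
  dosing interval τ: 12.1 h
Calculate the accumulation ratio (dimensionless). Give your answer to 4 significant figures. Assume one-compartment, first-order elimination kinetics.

k = ln2 / t½ = 0.693147 / 10.4 = 0.06665 h⁻¹
e^(−kτ) = e^(−0.06665 × 12.1) = 0.4464
Accumulation ratio R = 1 / (1 − e^(−kτ)) = 1 / (1 − 0.4464) = 1.806

1.806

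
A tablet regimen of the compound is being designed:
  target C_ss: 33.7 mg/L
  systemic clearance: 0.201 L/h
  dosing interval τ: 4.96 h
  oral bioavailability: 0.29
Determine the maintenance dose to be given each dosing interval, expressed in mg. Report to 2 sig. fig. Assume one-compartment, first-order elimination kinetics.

120 mg

At steady state, F × (Dose/τ) = Css × CL.
Dose = Css × CL × τ / F = 33.7 × 0.2010 × 4.96 / 0.29 = 115.9 mg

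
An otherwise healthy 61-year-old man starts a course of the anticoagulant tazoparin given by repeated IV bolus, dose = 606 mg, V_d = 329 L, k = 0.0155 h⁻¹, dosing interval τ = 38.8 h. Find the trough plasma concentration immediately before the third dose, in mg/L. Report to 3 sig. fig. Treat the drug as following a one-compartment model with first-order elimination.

1.56 mg/L

C₀ per dose = Dose / Vd = 606 / 329 = 1.842 mg/L
Fraction remaining after one interval: r = e^(−kτ) = e^(−0.01550 × 38.8) = 0.5480
Before dose 3, 2 doses have been given (aged 1τ, 2τ).
C_trough = C₀ × (r + r²) = 1.842 × (0.5480 + 0.3003) = 1.563 mg/L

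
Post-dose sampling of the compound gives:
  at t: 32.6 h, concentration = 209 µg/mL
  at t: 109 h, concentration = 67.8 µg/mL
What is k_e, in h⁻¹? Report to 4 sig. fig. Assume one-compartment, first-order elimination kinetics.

0.01474 h⁻¹

k = ln(C₁/C₂) / (t₂ − t₁) = ln(209/67.8) / (109 − 32.6)
  = 1.126 / 76.40 = 0.01474 h⁻¹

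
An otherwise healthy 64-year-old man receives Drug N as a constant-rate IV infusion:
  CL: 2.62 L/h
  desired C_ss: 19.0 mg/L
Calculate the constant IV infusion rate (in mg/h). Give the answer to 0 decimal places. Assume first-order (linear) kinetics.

50 mg/h

At steady state, infusion rate R₀ = Css × CL = 19.0 × 2.620 = 49.78 mg/h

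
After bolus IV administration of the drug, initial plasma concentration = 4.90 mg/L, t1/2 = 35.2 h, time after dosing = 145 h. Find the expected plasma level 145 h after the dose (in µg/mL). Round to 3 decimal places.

0.282 µg/mL

k = ln2 / t½ = 0.693147 / 35.2 = 0.01969 h⁻¹
C = C₀ · e^(−k·t) = 4.900 × e^(−0.01969 × 145)
  = 4.900 × 0.05755 = 0.2820 mg/L
(0.2820 mg/L = 0.2820 µg/mL)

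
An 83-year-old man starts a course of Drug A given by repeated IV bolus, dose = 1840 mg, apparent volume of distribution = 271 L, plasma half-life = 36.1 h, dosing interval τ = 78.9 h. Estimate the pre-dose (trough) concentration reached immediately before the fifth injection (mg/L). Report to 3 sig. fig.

1.91 mg/L

C₀ per dose = Dose / Vd = 1840 / 271 = 6.790 mg/L
k = ln2 / t½ = 0.693147 / 36.1 = 0.01920 h⁻¹
Fraction remaining after one interval: r = e^(−kτ) = e^(−0.01920 × 78.9) = 0.2198
Before dose 5, 4 doses have been given (aged 1τ, 2τ, 3τ, 4τ).
C_trough = C₀ × (r + r² + … + r^4) = C₀ × r(1−r^4)/(1−r)
        = 6.790 × 0.2198 × (1 − 0.002334) / (1 − 0.2198) = 1.908 mg/L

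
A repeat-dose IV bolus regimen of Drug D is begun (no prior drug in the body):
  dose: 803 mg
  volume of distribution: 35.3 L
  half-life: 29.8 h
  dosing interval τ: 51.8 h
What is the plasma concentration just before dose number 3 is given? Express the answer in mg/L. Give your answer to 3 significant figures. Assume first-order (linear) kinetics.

C₀ per dose = Dose / Vd = 803 / 35.3 = 22.75 mg/L
k = ln2 / t½ = 0.693147 / 29.8 = 0.02326 h⁻¹
Fraction remaining after one interval: r = e^(−kτ) = e^(−0.02326 × 51.8) = 0.2997
Before dose 3, 2 doses have been given (aged 1τ, 2τ).
C_trough = C₀ × (r + r²) = 22.75 × (0.2997 + 0.08982) = 8.862 mg/L

8.86 mg/L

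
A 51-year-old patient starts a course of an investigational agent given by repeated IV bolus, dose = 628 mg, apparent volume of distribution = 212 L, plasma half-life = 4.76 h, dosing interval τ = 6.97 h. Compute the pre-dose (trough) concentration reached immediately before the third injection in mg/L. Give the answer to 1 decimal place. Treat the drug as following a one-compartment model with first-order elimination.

1.5 mg/L

C₀ per dose = Dose / Vd = 628 / 212 = 2.962 mg/L
k = ln2 / t½ = 0.693147 / 4.76 = 0.1456 h⁻¹
Fraction remaining after one interval: r = e^(−kτ) = e^(−0.1456 × 6.97) = 0.3625
Before dose 3, 2 doses have been given (aged 1τ, 2τ).
C_trough = C₀ × (r + r²) = 2.962 × (0.3625 + 0.1314) = 1.463 mg/L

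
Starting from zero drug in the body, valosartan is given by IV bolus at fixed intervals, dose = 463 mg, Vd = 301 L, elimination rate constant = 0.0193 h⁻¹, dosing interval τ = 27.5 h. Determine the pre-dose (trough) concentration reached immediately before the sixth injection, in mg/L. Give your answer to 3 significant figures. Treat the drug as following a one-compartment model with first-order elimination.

C₀ per dose = Dose / Vd = 463 / 301 = 1.538 mg/L
Fraction remaining after one interval: r = e^(−kτ) = e^(−0.01930 × 27.5) = 0.5882
Before dose 6, 5 doses have been given (aged 1τ, 2τ, 3τ, 4τ, 5τ).
C_trough = C₀ × (r + r² + … + r^5) = C₀ × r(1−r^5)/(1−r)
        = 1.538 × 0.5882 × (1 − 0.07041) / (1 − 0.5882) = 2.042 mg/L

2.04 mg/L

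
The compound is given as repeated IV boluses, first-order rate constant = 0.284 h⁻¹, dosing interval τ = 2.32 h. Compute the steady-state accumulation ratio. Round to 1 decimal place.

2.1

e^(−kτ) = e^(−0.2840 × 2.32) = 0.5174
Accumulation ratio R = 1 / (1 − e^(−kτ)) = 1 / (1 − 0.5174) = 2.072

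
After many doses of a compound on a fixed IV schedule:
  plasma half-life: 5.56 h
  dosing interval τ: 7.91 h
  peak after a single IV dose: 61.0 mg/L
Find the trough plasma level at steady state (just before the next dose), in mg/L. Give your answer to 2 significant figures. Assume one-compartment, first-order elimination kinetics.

36 mg/L

k = ln2 / t½ = 0.693147 / 5.56 = 0.1247 h⁻¹
e^(−kτ) = e^(−0.1247 × 7.91) = 0.3729
Accumulation ratio R = 1 / (1 − e^(−kτ)) = 1 / (1 − 0.3729) = 1.595
Steady-state trough = C₀ × R × e^(−kτ) = 61.0 × 1.595 × 0.3729 = 36.28 mg/L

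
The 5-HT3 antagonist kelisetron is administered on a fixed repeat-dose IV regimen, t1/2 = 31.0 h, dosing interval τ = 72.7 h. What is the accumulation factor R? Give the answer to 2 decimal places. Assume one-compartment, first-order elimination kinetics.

k = ln2 / t½ = 0.693147 / 31.0 = 0.02236 h⁻¹
e^(−kτ) = e^(−0.02236 × 72.7) = 0.1968
Accumulation ratio R = 1 / (1 − e^(−kτ)) = 1 / (1 − 0.1968) = 1.245

1.25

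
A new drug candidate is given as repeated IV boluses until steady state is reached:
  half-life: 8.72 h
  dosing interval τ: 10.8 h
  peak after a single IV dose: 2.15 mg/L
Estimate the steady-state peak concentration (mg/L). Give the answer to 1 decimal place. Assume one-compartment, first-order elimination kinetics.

k = ln2 / t½ = 0.693147 / 8.72 = 0.07949 h⁻¹
e^(−kτ) = e^(−0.07949 × 10.8) = 0.4238
Accumulation ratio R = 1 / (1 − e^(−kτ)) = 1 / (1 − 0.4238) = 1.736
Steady-state peak = C₀ × R = 2.15 × 1.736 = 3.732 mg/L

3.7 mg/L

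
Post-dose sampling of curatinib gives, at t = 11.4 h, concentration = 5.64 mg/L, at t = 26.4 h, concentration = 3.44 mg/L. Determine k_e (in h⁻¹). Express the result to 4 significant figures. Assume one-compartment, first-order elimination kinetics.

0.03296 h⁻¹

k = ln(C₁/C₂) / (t₂ − t₁) = ln(5.64/3.44) / (26.4 − 11.4)
  = 0.4944 / 15.00 = 0.03296 h⁻¹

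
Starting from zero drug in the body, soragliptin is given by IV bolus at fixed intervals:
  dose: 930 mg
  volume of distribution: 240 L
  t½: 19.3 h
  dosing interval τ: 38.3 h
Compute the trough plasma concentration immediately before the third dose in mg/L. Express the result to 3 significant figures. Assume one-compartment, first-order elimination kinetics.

1.23 mg/L

C₀ per dose = Dose / Vd = 930 / 240 = 3.875 mg/L
k = ln2 / t½ = 0.693147 / 19.3 = 0.03591 h⁻¹
Fraction remaining after one interval: r = e^(−kτ) = e^(−0.03591 × 38.3) = 0.2528
Before dose 3, 2 doses have been given (aged 1τ, 2τ).
C_trough = C₀ × (r + r²) = 3.875 × (0.2528 + 0.06391) = 1.227 mg/L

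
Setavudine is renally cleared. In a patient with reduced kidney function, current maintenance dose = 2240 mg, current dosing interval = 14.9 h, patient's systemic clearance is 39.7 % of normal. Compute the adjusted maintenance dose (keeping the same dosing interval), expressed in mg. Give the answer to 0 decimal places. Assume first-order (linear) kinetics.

889 mg

To keep the same average steady-state level, dosing rate must scale with clearance.
CL ratio = 39.7 / 100 = 0.3970
New dose (same interval) = 2240 × 0.3970 = 889.3 mg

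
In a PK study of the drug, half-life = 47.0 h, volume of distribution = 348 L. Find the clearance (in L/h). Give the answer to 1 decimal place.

5.1 L/h

k = ln2 / t½ = 0.693147 / 47.0 = 0.01475 h⁻¹
CL = k × Vd = 0.01475 × 348 = 5.133 L/h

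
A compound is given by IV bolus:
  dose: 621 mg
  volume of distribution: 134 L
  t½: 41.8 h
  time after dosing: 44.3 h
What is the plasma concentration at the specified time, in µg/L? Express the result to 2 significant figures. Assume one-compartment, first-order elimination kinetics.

2200 µg/L

C₀ = Dose / Vd = 621.0 / 134 = 4.634 mg/L
k = ln2 / t½ = 0.693147 / 41.8 = 0.01658 h⁻¹
C = C₀ · e^(−k·t) = 4.634 × e^(−0.01658 × 44.3)
  = 4.634 × 0.4797 = 2.223 mg/L
Convert: 2.223 mg/L × 1000 = 2223 µg/L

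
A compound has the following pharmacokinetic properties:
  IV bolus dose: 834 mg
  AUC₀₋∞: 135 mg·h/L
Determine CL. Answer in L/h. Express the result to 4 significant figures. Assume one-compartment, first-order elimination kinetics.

CL = Dose / AUC = 834 / 135 = 6.178 L/h

6.178 L/h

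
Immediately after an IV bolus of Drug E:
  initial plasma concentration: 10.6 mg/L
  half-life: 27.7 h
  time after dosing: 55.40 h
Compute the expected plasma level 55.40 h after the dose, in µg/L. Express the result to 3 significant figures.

2650 µg/L

k = ln2 / t½ = 0.693147 / 27.7 = 0.02502 h⁻¹
t / t½ = 55.40 / 27.7 = 2 half-lives
C = C₀ × (1/2)^2 = 10.60 × 0.2500 = 2.650 mg/L
Convert: 2.650 mg/L × 1000 = 2650 µg/L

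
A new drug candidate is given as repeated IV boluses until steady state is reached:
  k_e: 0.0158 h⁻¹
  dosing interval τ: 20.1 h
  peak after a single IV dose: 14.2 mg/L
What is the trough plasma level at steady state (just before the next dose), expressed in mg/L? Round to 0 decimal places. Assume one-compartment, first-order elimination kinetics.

38 mg/L

e^(−kτ) = e^(−0.01580 × 20.1) = 0.7279
Accumulation ratio R = 1 / (1 − e^(−kτ)) = 1 / (1 − 0.7279) = 3.675
Steady-state trough = C₀ × R × e^(−kτ) = 14.2 × 3.675 × 0.7279 = 37.99 mg/L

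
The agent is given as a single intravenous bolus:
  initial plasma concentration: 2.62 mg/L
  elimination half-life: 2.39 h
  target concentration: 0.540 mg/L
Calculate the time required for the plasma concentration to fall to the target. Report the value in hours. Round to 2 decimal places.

k = ln2 / t½ = 0.693147 / 2.39 = 0.2900 h⁻¹
t = ln(C₀ / C) / k = ln(2.620 / 0.540) / 0.2900
  = ln(4.852) / 0.2900 = 1.579 / 0.2900 = 5.445 h

5.45 h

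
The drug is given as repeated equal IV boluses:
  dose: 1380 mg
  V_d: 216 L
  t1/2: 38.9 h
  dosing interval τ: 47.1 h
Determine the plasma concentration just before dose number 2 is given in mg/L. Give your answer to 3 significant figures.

C₀ per dose = Dose / Vd = 1380 / 216 = 6.389 mg/L
k = ln2 / t½ = 0.693147 / 38.9 = 0.01782 h⁻¹
Fraction remaining after one interval: r = e^(−kτ) = e^(−0.01782 × 47.1) = 0.4320
Before dose 2, 1 dose has been given (aged 1τ).
C_trough = C₀ × r = 6.389 × 0.4320 = 2.760 mg/L

2.76 mg/L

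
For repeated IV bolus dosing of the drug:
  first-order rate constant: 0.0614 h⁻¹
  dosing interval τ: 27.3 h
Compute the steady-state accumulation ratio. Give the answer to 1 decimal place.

e^(−kτ) = e^(−0.06140 × 27.3) = 0.1871
Accumulation ratio R = 1 / (1 − e^(−kτ)) = 1 / (1 − 0.1871) = 1.230

1.2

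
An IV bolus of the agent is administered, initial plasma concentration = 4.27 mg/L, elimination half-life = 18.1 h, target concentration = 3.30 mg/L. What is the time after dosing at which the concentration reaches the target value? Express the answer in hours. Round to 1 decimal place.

k = ln2 / t½ = 0.693147 / 18.1 = 0.03830 h⁻¹
t = ln(C₀ / C) / k = ln(4.270 / 3.30) / 0.03830
  = ln(1.294) / 0.03830 = 0.2577 / 0.03830 = 6.728 h

6.7 h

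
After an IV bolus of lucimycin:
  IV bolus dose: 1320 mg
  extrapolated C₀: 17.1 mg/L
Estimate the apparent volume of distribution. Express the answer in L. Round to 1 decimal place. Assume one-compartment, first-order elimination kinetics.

77.2 L

Vd = Dose / C₀ = 1320 / 17.1 = 77.19 L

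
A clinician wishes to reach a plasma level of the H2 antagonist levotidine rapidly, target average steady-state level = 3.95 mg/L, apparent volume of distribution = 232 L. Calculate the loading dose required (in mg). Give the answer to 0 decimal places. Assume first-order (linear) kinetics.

916 mg

LD = Css × Vd = 3.95 × 232 = 916.4 mg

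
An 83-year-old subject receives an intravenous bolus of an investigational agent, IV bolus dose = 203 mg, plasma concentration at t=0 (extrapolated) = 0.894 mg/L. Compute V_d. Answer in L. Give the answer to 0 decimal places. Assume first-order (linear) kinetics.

227 L

Vd = Dose / C₀ = 203.0 / 0.894 = 227.1 L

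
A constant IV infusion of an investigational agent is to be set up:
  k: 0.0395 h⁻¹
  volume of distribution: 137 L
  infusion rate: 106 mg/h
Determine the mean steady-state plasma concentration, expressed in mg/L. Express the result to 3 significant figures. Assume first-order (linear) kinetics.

19.6 mg/L

CL = k × Vd = 0.03950 × 137 = 5.412 L/h
At steady state Css = R₀ / CL = 106 / 5.412 = 19.59 mg/L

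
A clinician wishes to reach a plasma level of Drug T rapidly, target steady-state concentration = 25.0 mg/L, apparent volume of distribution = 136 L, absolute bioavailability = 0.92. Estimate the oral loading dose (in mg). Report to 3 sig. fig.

LD = Css × Vd / F = 25.0 × 136 / 0.92 = 3696 mg

3700 mg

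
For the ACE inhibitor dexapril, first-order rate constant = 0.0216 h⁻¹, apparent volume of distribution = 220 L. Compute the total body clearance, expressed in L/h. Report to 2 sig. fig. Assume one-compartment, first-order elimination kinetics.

4.8 L/h

CL = k × Vd = 0.0216 × 220 = 4.752 L/h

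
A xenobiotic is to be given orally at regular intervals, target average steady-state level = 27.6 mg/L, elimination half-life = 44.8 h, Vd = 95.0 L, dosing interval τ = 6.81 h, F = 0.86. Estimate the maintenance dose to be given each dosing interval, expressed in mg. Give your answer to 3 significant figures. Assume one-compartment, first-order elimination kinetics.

k = ln2 / t½ = 0.693147 / 44.8 = 0.01547 h⁻¹
CL = k × Vd = 0.01547 × 95.0 = 1.470 L/h
At steady state, F × (Dose/τ) = Css × CL.
Dose = Css × CL × τ / F = 27.6 × 1.470 × 6.81 / 0.86 = 321.3 mg

321 mg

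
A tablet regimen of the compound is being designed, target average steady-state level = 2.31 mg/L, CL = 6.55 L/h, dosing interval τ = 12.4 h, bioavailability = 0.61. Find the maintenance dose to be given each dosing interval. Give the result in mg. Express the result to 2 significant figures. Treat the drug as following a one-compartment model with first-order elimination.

310 mg

At steady state, F × (Dose/τ) = Css × CL.
Dose = Css × CL × τ / F = 2.31 × 6.550 × 12.4 / 0.61 = 307.6 mg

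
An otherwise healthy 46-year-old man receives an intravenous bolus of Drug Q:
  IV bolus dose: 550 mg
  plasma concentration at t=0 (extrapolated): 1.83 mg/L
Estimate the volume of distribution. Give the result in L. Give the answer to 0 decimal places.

Vd = Dose / C₀ = 550.0 / 1.83 = 300.5 L

301 L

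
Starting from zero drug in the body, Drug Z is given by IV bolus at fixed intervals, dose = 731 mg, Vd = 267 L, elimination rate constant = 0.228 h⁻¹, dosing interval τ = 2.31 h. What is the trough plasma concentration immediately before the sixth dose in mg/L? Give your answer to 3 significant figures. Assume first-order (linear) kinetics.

3.67 mg/L

C₀ per dose = Dose / Vd = 731 / 267 = 2.738 mg/L
Fraction remaining after one interval: r = e^(−kτ) = e^(−0.2280 × 2.31) = 0.5906
Before dose 6, 5 doses have been given (aged 1τ, 2τ, 3τ, 4τ, 5τ).
C_trough = C₀ × (r + r² + … + r^5) = C₀ × r(1−r^5)/(1−r)
        = 2.738 × 0.5906 × (1 − 0.07186) / (1 − 0.5906) = 3.666 mg/L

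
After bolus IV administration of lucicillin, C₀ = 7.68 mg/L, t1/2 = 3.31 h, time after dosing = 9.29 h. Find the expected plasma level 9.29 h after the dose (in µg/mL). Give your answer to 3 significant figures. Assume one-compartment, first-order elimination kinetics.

1.10 µg/mL

k = ln2 / t½ = 0.693147 / 3.31 = 0.2094 h⁻¹
C = C₀ · e^(−k·t) = 7.680 × e^(−0.2094 × 9.29)
  = 7.680 × 0.1429 = 1.097 mg/L
(1.097 mg/L = 1.097 µg/mL)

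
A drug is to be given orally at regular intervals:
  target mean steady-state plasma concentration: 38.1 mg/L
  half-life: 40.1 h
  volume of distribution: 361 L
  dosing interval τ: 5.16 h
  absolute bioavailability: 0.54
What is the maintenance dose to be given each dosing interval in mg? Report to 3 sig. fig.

2270 mg

k = ln2 / t½ = 0.693147 / 40.1 = 0.01729 h⁻¹
CL = k × Vd = 0.01729 × 361 = 6.242 L/h
At steady state, F × (Dose/τ) = Css × CL.
Dose = Css × CL × τ / F = 38.1 × 6.242 × 5.16 / 0.54 = 2273 mg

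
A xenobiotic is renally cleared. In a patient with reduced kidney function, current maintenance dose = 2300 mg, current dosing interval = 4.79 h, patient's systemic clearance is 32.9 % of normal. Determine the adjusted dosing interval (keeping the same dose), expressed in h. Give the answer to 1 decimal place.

To keep the same average steady-state level, dosing rate must scale with clearance.
CL ratio = 32.9 / 100 = 0.3290
New interval (same dose) = 4.79 / 0.3290 = 14.56 h

14.6 h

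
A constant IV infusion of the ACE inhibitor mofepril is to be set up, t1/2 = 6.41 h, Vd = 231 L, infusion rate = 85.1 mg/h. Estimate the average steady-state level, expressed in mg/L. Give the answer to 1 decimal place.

k = ln2 / t½ = 0.693147 / 6.41 = 0.1081 h⁻¹
CL = k × Vd = 0.1081 × 231 = 24.97 L/h
At steady state Css = R₀ / CL = 85.1 / 24.97 = 3.408 mg/L

3.4 mg/L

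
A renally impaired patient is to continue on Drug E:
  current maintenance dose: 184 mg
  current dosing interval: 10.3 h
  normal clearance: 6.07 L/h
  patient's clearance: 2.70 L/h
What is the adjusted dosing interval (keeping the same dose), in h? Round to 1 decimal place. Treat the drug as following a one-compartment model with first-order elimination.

To keep the same average steady-state level, dosing rate must scale with clearance.
CL ratio = 2.70 / 6.07 = 0.4448
New interval (same dose) = 10.3 / 0.4448 = 23.16 h

23.2 h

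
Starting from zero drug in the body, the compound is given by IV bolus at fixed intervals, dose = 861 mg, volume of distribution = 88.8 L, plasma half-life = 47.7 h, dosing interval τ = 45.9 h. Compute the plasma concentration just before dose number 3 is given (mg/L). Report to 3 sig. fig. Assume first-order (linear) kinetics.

7.53 mg/L

C₀ per dose = Dose / Vd = 861 / 88.8 = 9.696 mg/L
k = ln2 / t½ = 0.693147 / 47.7 = 0.01453 h⁻¹
Fraction remaining after one interval: r = e^(−kτ) = e^(−0.01453 × 45.9) = 0.5133
Before dose 3, 2 doses have been given (aged 1τ, 2τ).
C_trough = C₀ × (r + r²) = 9.696 × (0.5133 + 0.2635) = 7.532 mg/L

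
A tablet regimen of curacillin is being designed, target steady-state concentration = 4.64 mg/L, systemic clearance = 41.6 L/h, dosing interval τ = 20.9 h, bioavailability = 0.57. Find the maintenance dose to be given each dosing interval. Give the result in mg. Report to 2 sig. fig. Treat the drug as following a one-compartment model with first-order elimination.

At steady state, F × (Dose/τ) = Css × CL.
Dose = Css × CL × τ / F = 4.64 × 41.60 × 20.9 / 0.57 = 7078 mg

7100 mg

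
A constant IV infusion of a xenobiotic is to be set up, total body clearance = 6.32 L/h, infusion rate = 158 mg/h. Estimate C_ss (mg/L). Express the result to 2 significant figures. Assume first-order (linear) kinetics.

At steady state Css = R₀ / CL = 158 / 6.320 = 25.00 mg/L

25 mg/L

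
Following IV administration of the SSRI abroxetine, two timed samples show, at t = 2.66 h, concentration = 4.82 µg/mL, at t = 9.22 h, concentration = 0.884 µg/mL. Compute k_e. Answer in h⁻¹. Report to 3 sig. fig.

0.259 h⁻¹

k = ln(C₁/C₂) / (t₂ − t₁) = ln(4.82/0.884) / (9.22 − 2.66)
  = 1.696 / 6.560 = 0.2585 h⁻¹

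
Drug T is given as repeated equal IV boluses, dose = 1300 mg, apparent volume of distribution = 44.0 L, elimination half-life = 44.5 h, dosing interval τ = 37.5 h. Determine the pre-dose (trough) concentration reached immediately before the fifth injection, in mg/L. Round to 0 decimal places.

34 mg/L

C₀ per dose = Dose / Vd = 1300 / 44.0 = 29.55 mg/L
k = ln2 / t½ = 0.693147 / 44.5 = 0.01558 h⁻¹
Fraction remaining after one interval: r = e^(−kτ) = e^(−0.01558 × 37.5) = 0.5575
Before dose 5, 4 doses have been given (aged 1τ, 2τ, 3τ, 4τ).
C_trough = C₀ × (r + r² + … + r^4) = C₀ × r(1−r^4)/(1−r)
        = 29.55 × 0.5575 × (1 − 0.09660) / (1 − 0.5575) = 33.63 mg/L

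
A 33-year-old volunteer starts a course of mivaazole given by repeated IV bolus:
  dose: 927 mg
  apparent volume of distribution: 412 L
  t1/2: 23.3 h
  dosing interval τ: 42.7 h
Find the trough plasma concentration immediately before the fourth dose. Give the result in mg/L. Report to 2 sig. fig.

0.86 mg/L

C₀ per dose = Dose / Vd = 927 / 412 = 2.250 mg/L
k = ln2 / t½ = 0.693147 / 23.3 = 0.02975 h⁻¹
Fraction remaining after one interval: r = e^(−kτ) = e^(−0.02975 × 42.7) = 0.2807
Before dose 4, 3 doses have been given (aged 1τ, 2τ, 3τ).
C_trough = C₀ × (r + r² + … + r^3) = C₀ × r(1−r^3)/(1−r)
        = 2.250 × 0.2807 × (1 − 0.02212) / (1 − 0.2807) = 0.8586 mg/L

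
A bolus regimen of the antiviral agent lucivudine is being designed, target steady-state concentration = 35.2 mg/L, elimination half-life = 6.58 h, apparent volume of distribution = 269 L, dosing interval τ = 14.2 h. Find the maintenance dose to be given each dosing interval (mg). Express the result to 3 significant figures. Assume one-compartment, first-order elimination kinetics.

14200 mg

k = ln2 / t½ = 0.693147 / 6.58 = 0.1053 h⁻¹
CL = k × Vd = 0.1053 × 269 = 28.33 L/h
At steady state, Dose/τ = Css × CL.
Dose = Css × CL × τ = 35.2 × 28.33 × 14.2 = 14160 mg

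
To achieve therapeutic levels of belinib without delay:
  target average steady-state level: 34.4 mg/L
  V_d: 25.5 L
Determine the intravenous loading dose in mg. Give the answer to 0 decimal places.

LD = Css × Vd = 34.4 × 25.5 = 877.2 mg

877 mg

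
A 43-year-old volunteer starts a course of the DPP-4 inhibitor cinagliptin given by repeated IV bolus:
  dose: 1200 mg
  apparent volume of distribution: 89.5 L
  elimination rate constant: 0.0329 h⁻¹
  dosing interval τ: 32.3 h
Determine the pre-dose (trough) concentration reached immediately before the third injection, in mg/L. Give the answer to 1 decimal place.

6.2 mg/L

C₀ per dose = Dose / Vd = 1200 / 89.5 = 13.41 mg/L
Fraction remaining after one interval: r = e^(−kτ) = e^(−0.03290 × 32.3) = 0.3455
Before dose 3, 2 doses have been given (aged 1τ, 2τ).
C_trough = C₀ × (r + r²) = 13.41 × (0.3455 + 0.1194) = 6.234 mg/L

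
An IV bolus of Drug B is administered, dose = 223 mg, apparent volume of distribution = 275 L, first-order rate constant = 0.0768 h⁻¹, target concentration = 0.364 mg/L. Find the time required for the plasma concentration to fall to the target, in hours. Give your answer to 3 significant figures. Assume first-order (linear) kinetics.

C₀ = Dose / Vd = 223.0 / 275 = 0.8109 mg/L
t = ln(C₀ / C) / k = ln(0.8109 / 0.364) / 0.07680
  = ln(2.228) / 0.07680 = 0.8011 / 0.07680 = 10.43 h

10.4 h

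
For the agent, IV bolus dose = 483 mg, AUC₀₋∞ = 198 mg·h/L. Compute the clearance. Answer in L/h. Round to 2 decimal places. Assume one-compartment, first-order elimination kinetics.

2.44 L/h

CL = Dose / AUC = 483 / 198 = 2.439 L/h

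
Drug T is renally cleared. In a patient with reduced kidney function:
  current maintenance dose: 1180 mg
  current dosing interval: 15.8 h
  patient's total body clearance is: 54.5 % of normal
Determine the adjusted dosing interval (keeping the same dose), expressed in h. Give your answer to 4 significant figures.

To keep the same average steady-state level, dosing rate must scale with clearance.
CL ratio = 54.5 / 100 = 0.5450
New interval (same dose) = 15.8 / 0.5450 = 28.99 h

28.99 h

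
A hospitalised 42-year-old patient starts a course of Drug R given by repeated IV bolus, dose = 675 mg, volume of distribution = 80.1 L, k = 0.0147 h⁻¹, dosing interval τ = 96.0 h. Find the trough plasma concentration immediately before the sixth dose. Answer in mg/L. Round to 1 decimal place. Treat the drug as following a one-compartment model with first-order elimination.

C₀ per dose = Dose / Vd = 675 / 80.1 = 8.427 mg/L
Fraction remaining after one interval: r = e^(−kτ) = e^(−0.01470 × 96.0) = 0.2439
Before dose 6, 5 doses have been given (aged 1τ, 2τ, 3τ, 4τ, 5τ).
C_trough = C₀ × (r + r² + … + r^5) = C₀ × r(1−r^5)/(1−r)
        = 8.427 × 0.2439 × (1 − 0.0008631) / (1 − 0.2439) = 2.716 mg/L

2.7 mg/L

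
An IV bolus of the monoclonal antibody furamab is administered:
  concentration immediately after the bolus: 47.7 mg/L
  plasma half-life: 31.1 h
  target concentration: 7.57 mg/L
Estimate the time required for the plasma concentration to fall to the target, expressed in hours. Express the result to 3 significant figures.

82.6 h

k = ln2 / t½ = 0.693147 / 31.1 = 0.02229 h⁻¹
t = ln(C₀ / C) / k = ln(47.70 / 7.57) / 0.02229
  = ln(6.301) / 0.02229 = 1.841 / 0.02229 = 82.59 h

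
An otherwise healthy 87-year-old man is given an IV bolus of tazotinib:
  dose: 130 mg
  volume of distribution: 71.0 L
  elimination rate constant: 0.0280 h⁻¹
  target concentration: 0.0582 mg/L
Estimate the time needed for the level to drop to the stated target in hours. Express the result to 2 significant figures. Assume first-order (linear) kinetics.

120 h

C₀ = Dose / Vd = 130.0 / 71.0 = 1.831 mg/L
t = ln(C₀ / C) / k = ln(1.831 / 0.0582) / 0.02800
  = ln(31.46) / 0.02800 = 3.449 / 0.02800 = 123.2 h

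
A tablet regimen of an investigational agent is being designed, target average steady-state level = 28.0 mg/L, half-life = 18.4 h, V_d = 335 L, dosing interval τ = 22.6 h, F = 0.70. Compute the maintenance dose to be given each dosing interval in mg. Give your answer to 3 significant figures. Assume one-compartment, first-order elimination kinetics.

11400 mg

k = ln2 / t½ = 0.693147 / 18.4 = 0.03767 h⁻¹
CL = k × Vd = 0.03767 × 335 = 12.62 L/h
At steady state, F × (Dose/τ) = Css × CL.
Dose = Css × CL × τ / F = 28.0 × 12.62 × 22.6 / 0.70 = 11410 mg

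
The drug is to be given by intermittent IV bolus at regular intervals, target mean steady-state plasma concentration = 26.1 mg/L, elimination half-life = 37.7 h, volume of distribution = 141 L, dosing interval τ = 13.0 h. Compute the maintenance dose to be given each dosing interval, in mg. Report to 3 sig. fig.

880 mg

k = ln2 / t½ = 0.693147 / 37.7 = 0.01839 h⁻¹
CL = k × Vd = 0.01839 × 141 = 2.593 L/h
At steady state, Dose/τ = Css × CL.
Dose = Css × CL × τ = 26.1 × 2.593 × 13.0 = 879.8 mg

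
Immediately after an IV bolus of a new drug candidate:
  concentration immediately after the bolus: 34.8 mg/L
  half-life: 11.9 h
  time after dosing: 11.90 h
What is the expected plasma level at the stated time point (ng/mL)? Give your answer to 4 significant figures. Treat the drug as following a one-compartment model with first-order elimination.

17400 ng/mL

k = ln2 / t½ = 0.693147 / 11.9 = 0.05825 h⁻¹
t / t½ = 11.90 / 11.9 = 1 half-lives
C = C₀ × (1/2)^1 = 34.80 × 0.5000 = 17.40 mg/L
Convert: 17.40 mg/L × 1000 = 17400 ng/mL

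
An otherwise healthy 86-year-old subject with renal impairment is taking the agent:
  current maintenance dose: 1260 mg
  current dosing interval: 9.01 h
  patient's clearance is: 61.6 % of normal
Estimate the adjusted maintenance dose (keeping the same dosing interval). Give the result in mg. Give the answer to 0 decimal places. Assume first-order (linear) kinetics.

To keep the same average steady-state level, dosing rate must scale with clearance.
CL ratio = 61.6 / 100 = 0.6160
New dose (same interval) = 1260 × 0.6160 = 776.2 mg

776 mg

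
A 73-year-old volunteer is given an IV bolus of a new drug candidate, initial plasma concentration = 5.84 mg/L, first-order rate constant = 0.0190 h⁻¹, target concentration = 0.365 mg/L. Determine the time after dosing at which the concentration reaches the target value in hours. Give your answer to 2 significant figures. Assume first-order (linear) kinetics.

t = ln(C₀ / C) / k = ln(5.840 / 0.365) / 0.01900
  = ln(16.00) / 0.01900 = 2.773 / 0.01900 = 145.9 h

150 h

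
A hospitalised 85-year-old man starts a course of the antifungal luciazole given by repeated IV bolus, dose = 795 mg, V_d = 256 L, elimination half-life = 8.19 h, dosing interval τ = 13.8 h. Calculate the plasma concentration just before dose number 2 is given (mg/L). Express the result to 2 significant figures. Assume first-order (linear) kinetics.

C₀ per dose = Dose / Vd = 795 / 256 = 3.105 mg/L
k = ln2 / t½ = 0.693147 / 8.19 = 0.08463 h⁻¹
Fraction remaining after one interval: r = e^(−kτ) = e^(−0.08463 × 13.8) = 0.3110
Before dose 2, 1 dose has been given (aged 1τ).
C_trough = C₀ × r = 3.105 × 0.3110 = 0.9657 mg/L

0.97 mg/L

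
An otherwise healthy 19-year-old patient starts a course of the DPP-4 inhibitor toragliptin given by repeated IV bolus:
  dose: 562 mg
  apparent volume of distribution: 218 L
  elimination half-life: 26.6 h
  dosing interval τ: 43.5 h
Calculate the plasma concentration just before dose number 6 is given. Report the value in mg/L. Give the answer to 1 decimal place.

1.2 mg/L

C₀ per dose = Dose / Vd = 562 / 218 = 2.578 mg/L
k = ln2 / t½ = 0.693147 / 26.6 = 0.02606 h⁻¹
Fraction remaining after one interval: r = e^(−kτ) = e^(−0.02606 × 43.5) = 0.3219
Before dose 6, 5 doses have been given (aged 1τ, 2τ, 3τ, 4τ, 5τ).
C_trough = C₀ × (r + r² + … + r^5) = C₀ × r(1−r^5)/(1−r)
        = 2.578 × 0.3219 × (1 − 0.003456) / (1 − 0.3219) = 1.220 mg/L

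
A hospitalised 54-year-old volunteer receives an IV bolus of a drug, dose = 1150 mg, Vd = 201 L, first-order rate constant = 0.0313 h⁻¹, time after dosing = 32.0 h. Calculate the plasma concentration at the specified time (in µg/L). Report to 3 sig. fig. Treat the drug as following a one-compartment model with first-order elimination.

C₀ = Dose / Vd = 1150 / 201 = 5.721 mg/L
C = C₀ · e^(−k·t) = 5.721 × e^(−0.03130 × 32.0)
  = 5.721 × 0.3673 = 2.101 mg/L
Convert: 2.101 mg/L × 1000 = 2101 µg/L

2100 µg/L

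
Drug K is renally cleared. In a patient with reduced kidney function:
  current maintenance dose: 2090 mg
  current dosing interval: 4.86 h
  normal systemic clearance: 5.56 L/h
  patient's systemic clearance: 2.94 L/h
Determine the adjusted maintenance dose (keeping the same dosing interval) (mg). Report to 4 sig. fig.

To keep the same average steady-state level, dosing rate must scale with clearance.
CL ratio = 2.94 / 5.56 = 0.5288
New dose (same interval) = 2090 × 0.5288 = 1105 mg

1105 mg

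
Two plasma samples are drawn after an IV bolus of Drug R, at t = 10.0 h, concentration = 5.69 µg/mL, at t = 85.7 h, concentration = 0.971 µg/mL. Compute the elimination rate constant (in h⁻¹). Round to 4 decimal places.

k = ln(C₁/C₂) / (t₂ − t₁) = ln(5.69/0.971) / (85.7 − 10.0)
  = 1.768 / 75.70 = 0.02336 h⁻¹

0.0234 h⁻¹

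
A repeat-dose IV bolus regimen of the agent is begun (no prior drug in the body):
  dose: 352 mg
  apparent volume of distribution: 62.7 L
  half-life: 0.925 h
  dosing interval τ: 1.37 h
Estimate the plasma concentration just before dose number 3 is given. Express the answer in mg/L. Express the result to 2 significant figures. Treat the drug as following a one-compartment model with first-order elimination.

C₀ per dose = Dose / Vd = 352 / 62.7 = 5.614 mg/L
k = ln2 / t½ = 0.693147 / 0.925 = 0.7493 h⁻¹
Fraction remaining after one interval: r = e^(−kτ) = e^(−0.7493 × 1.37) = 0.3582
Before dose 3, 2 doses have been given (aged 1τ, 2τ).
C_trough = C₀ × (r + r²) = 5.614 × (0.3582 + 0.1283) = 2.731 mg/L

2.7 mg/L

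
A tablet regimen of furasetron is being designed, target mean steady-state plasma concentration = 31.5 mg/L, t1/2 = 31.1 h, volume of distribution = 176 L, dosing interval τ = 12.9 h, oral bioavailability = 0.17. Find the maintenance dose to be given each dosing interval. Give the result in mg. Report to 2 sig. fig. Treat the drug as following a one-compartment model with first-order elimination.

k = ln2 / t½ = 0.693147 / 31.1 = 0.02229 h⁻¹
CL = k × Vd = 0.02229 × 176 = 3.923 L/h
At steady state, F × (Dose/τ) = Css × CL.
Dose = Css × CL × τ / F = 31.5 × 3.923 × 12.9 / 0.17 = 9377 mg

9400 mg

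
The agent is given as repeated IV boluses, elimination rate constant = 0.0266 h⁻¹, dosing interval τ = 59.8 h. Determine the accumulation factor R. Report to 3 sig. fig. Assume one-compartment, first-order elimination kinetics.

e^(−kτ) = e^(−0.02660 × 59.8) = 0.2038
Accumulation ratio R = 1 / (1 − e^(−kτ)) = 1 / (1 − 0.2038) = 1.256

1.26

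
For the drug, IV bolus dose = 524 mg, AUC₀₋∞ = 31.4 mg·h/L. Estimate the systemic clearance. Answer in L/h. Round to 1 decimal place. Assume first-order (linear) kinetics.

16.7 L/h

CL = Dose / AUC = 524 / 31.4 = 16.69 L/h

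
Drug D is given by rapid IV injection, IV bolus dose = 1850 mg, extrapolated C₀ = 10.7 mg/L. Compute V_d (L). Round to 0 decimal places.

Vd = Dose / C₀ = 1850 / 10.7 = 172.9 L

173 L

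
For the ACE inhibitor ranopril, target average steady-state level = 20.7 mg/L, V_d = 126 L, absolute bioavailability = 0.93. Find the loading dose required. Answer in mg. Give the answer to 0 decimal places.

LD = Css × Vd / F = 20.7 × 126 / 0.93 = 2805 mg

2805 mg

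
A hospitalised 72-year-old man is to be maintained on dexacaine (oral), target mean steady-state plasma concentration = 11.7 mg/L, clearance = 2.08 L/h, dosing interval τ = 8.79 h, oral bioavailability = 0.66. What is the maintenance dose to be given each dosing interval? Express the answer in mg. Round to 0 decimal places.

At steady state, F × (Dose/τ) = Css × CL.
Dose = Css × CL × τ / F = 11.7 × 2.080 × 8.79 / 0.66 = 324.1 mg

324 mg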